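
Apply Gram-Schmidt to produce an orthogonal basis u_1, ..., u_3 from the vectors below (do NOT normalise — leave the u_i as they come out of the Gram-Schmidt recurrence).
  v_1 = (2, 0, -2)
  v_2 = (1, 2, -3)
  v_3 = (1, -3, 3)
Orthogonal basis:
  u_1 = (2, 0, -2)
  u_2 = (-1, 2, -1)
  u_3 = (1/3, 1/3, 1/3)

Apply the Gram-Schmidt recurrence
  u_1 = v_1
  u_i = v_i − Σ_{j<i} ((v_i · u_j) / (u_j · u_j)) · u_j.

Step by step this gives:
  u_1 = (2, 0, -2)
  u_2 = (-1, 2, -1)
  u_3 = (1/3, 1/3, 1/3)

Orthogonality check:
  u_2 · u_1 = 0 (should be 0)
  u_3 · u_1 = 0 (should be 0)
  u_3 · u_2 = 0 (should be 0)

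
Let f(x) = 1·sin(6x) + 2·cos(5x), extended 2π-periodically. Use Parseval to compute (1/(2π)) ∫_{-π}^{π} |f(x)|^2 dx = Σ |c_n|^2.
Σ |c_n|^2 = 5/2

Expand |f|^2 and use orthogonality of {sin(nx), cos(mx)} on [-π, π]:
  ∫_{-π}^{π} sin(nx)^2 dx = π, ∫ cos(mx)^2 dx = π, and cross terms integrate to 0.
So ∫_{-π}^{π} f(x)^2 dx = 1^2 · π + 2^2 · π = (1 + 4)π.
Divide by 2π: (1 + 4)/2 = 5/2.
By Parseval, this equals Σ |c_n|^2.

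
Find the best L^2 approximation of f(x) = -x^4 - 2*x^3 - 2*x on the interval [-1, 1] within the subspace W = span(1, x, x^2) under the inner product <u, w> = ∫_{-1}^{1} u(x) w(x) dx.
g(x) = -6*x^2/7 - 16*x/5 + 3/35

The best approximation g ∈ W is the orthogonal projection of f onto W. Writing g = a_0 + a_1 x + a_2 x^2, the coefficients solve the normal equations G · a = b where
  G_{ij} = <φ_i, φ_j> and b_i = <f, φ_i>, with φ_0 = 1, φ_1 = x, φ_2 = x^2.
G =
  [2, 0, 2/3]
  [0, 2/3, 0]
  [2/3, 0, 2/5],
b = (-2/5, -32/15, -2/7).
Solving gives a_0 = 3/35, a_1 = -16/5, a_2 = -6/7, so
  g(x) = -6*x^2/7 - 16*x/5 + 3/35.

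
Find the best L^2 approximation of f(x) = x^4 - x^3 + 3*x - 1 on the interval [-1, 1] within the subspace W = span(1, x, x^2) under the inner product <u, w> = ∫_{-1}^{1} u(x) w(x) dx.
g(x) = 6*x^2/7 + 12*x/5 - 38/35

The best approximation g ∈ W is the orthogonal projection of f onto W. Writing g = a_0 + a_1 x + a_2 x^2, the coefficients solve the normal equations G · a = b where
  G_{ij} = <φ_i, φ_j> and b_i = <f, φ_i>, with φ_0 = 1, φ_1 = x, φ_2 = x^2.
G =
  [2, 0, 2/3]
  [0, 2/3, 0]
  [2/3, 0, 2/5],
b = (-8/5, 8/5, -8/21).
Solving gives a_0 = -38/35, a_1 = 12/5, a_2 = 6/7, so
  g(x) = 6*x^2/7 + 12*x/5 - 38/35.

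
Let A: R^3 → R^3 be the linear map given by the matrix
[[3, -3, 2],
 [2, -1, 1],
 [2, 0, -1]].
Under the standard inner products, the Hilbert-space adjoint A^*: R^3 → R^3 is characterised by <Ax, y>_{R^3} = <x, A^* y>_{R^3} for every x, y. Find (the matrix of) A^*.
A^* = A^T =
[[3, 2, 2],
 [-3, -1, 0],
 [2, 1, -1]]

For real matrices with standard dot products, the defining identity <Ax, y> = <x, A^* y> gives (Ax)^T y = x^T (A^*) y, i.e. x^T A^T y = x^T (A^*) y. Since this holds for all x, y, we must have A^* = A^T. Therefore
A^* =
[[3, 2, 2],
 [-3, -1, 0],
 [2, 1, -1]].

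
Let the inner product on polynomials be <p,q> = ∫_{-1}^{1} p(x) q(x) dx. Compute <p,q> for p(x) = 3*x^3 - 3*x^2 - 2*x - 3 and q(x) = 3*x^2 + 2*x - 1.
<p,q> = -28/15

Expand the product: p(x)·q(x) = 9*x^5 - 3*x^4 - 15*x^3 - 10*x^2 - 4*x + 3.
∫_{-1}^{1} of each monomial x^k gives [2/(k+1) if k even, 0 if k odd]. Integrating term-by-term (or equivalently evaluating the antiderivative F(x) = 3*x^6/2 - 3*x^5/5 - 15*x^4/4 - 10*x^3/3 - 2*x^2 + 3*x at the endpoints):
  F(1) − F(−1) = -311/60 − (-199/60) = -28/15.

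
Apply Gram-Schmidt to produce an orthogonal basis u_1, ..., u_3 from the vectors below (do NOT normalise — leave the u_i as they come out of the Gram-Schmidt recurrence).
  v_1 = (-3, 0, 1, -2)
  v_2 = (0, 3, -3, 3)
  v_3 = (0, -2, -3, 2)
Orthogonal basis:
  u_1 = (-3, 0, 1, -2)
  u_2 = (-27/14, 3, -33/14, 12/7)
  u_3 = (-12/11, -29/11, -2, 7/11)

Apply the Gram-Schmidt recurrence
  u_1 = v_1
  u_i = v_i − Σ_{j<i} ((v_i · u_j) / (u_j · u_j)) · u_j.

Step by step this gives:
  u_1 = (-3, 0, 1, -2)
  u_2 = (-27/14, 3, -33/14, 12/7)
  u_3 = (-12/11, -29/11, -2, 7/11)

Orthogonality check:
  u_2 · u_1 = 0 (should be 0)
  u_3 · u_1 = 0 (should be 0)
  u_3 · u_2 = 0 (should be 0)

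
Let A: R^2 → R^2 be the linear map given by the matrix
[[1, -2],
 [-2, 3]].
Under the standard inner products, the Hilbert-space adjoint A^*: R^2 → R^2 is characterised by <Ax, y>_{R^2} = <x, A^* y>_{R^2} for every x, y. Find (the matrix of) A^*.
A^* = A^T =
[[1, -2],
 [-2, 3]]

For real matrices with standard dot products, the defining identity <Ax, y> = <x, A^* y> gives (Ax)^T y = x^T (A^*) y, i.e. x^T A^T y = x^T (A^*) y. Since this holds for all x, y, we must have A^* = A^T. Therefore
A^* =
[[1, -2],
 [-2, 3]].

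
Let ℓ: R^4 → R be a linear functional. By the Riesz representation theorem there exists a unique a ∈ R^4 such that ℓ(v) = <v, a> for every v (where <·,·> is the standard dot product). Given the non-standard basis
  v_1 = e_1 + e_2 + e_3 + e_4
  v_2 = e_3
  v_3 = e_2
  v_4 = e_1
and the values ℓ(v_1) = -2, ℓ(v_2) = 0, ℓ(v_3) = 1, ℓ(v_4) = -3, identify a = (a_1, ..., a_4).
a = (-3, 1, 0, 0)

Write a = (a_1, ..., a_4) in the standard basis. For each basis vector v_i, ℓ(v_i) = <v_i, a> is a linear equation in the a_j's. Collect the n equations into a matrix system V a = ℓ, where row i of V is v_i (expressed in the standard basis). Since V is invertible (lower-triangular with 1s on the diagonal, up to permutation), solve by back-substitution:
  V =
[[1, 1, 1, 1],
 [0, 0, 1, 0],
 [0, 1, 0, 0],
 [1, 0, 0, 0]]
  V a = (-2, 0, 1, -3)
Solving gives a = (-3, 1, 0, 0).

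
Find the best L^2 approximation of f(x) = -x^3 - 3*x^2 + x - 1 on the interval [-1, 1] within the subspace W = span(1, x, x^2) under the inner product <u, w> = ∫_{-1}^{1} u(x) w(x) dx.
g(x) = -3*x^2 + 2*x/5 - 1

The best approximation g ∈ W is the orthogonal projection of f onto W. Writing g = a_0 + a_1 x + a_2 x^2, the coefficients solve the normal equations G · a = b where
  G_{ij} = <φ_i, φ_j> and b_i = <f, φ_i>, with φ_0 = 1, φ_1 = x, φ_2 = x^2.
G =
  [2, 0, 2/3]
  [0, 2/3, 0]
  [2/3, 0, 2/5],
b = (-4, 4/15, -28/15).
Solving gives a_0 = -1, a_1 = 2/5, a_2 = -3, so
  g(x) = -3*x^2 + 2*x/5 - 1.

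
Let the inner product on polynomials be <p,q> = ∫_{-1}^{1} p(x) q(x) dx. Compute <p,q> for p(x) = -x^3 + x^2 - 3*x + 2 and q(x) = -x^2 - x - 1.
<p,q> = -4

Expand the product: p(x)·q(x) = x^5 + 3*x^3 + x - 2.
∫_{-1}^{1} of each monomial x^k gives [2/(k+1) if k even, 0 if k odd]. Integrating term-by-term (or equivalently evaluating the antiderivative F(x) = x^6/6 + 3*x^4/4 + x^2/2 - 2*x at the endpoints):
  F(1) − F(−1) = -7/12 − (41/12) = -4.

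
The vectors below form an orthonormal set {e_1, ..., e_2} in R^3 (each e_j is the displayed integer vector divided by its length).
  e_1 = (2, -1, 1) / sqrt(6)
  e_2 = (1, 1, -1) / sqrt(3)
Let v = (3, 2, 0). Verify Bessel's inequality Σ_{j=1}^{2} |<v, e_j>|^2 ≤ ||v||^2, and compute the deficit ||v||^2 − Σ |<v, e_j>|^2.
Σ |<v, e_j>|^2 = 11; ||v||^2 = 13; deficit = 2

Write each e_j = u_j / sqrt(<u_j, u_j>) where u_j is the displayed integer vector. Then <v, e_j> = <v, u_j> / sqrt(<u_j, u_j>), so |<v, e_j>|^2 = <v, u_j>^2 / <u_j, u_j>.
Coefficients: <v, e_1> = 4/sqrt(6), <v, e_2> = 5/sqrt(3).
Square and sum: Σ |<v, e_j>|^2 = 11.
Compute ||v||^2 = v·v = 13.
Deficit = 13 − 11 = 2 ≥ 0, confirming Bessel's inequality. (The deficit equals ||v − Σ <v,e_j> e_j||^2, the squared distance from v to span{e_j}.)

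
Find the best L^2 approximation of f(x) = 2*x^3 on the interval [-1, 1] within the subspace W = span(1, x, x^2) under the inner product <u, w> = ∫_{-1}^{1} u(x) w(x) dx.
g(x) = 6*x/5

The best approximation g ∈ W is the orthogonal projection of f onto W. Writing g = a_0 + a_1 x + a_2 x^2, the coefficients solve the normal equations G · a = b where
  G_{ij} = <φ_i, φ_j> and b_i = <f, φ_i>, with φ_0 = 1, φ_1 = x, φ_2 = x^2.
G =
  [2, 0, 2/3]
  [0, 2/3, 0]
  [2/3, 0, 2/5],
b = (0, 4/5, 0).
Solving gives a_0 = 0, a_1 = 6/5, a_2 = 0, so
  g(x) = 6*x/5.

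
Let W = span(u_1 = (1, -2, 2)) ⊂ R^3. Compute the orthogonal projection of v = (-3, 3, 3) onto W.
proj_W(v) = (-1/3, 2/3, -2/3)

Set up U = [u_1 | ... | u_1] ∈ R^(3×1). The projector onto W = col(U) is P = U (U^T U)^(-1) U^T.
Compute U^T U =
  [9],
and U^T v = (-3).
Solve U^T U · c = U^T v for the coefficients: c = (-1/3). The projection is proj_W(v) = U c.
Check: (v - proj_W(v)) · u_1 = 0  (should be 0).
Result: proj_W(v) = (-1/3, 2/3, -2/3).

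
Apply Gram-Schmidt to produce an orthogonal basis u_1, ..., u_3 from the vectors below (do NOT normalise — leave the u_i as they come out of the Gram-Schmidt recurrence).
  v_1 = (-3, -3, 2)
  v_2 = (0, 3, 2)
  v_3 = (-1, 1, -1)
Orthogonal basis:
  u_1 = (-3, -3, 2)
  u_2 = (-15/22, 51/22, 27/11)
  u_3 = (-36/29, 18/29, -27/29)

Apply the Gram-Schmidt recurrence
  u_1 = v_1
  u_i = v_i − Σ_{j<i} ((v_i · u_j) / (u_j · u_j)) · u_j.

Step by step this gives:
  u_1 = (-3, -3, 2)
  u_2 = (-15/22, 51/22, 27/11)
  u_3 = (-36/29, 18/29, -27/29)

Orthogonality check:
  u_2 · u_1 = 0 (should be 0)
  u_3 · u_1 = 0 (should be 0)
  u_3 · u_2 = 0 (should be 0)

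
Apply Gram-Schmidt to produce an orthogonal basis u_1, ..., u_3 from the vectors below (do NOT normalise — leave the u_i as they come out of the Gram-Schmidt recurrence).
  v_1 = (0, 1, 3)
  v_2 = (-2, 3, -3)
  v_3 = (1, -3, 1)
Orthogonal basis:
  u_1 = (0, 1, 3)
  u_2 = (-2, 18/5, -6/5)
  u_3 = (-12/23, -6/23, 2/23)

Apply the Gram-Schmidt recurrence
  u_1 = v_1
  u_i = v_i − Σ_{j<i} ((v_i · u_j) / (u_j · u_j)) · u_j.

Step by step this gives:
  u_1 = (0, 1, 3)
  u_2 = (-2, 18/5, -6/5)
  u_3 = (-12/23, -6/23, 2/23)

Orthogonality check:
  u_2 · u_1 = 0 (should be 0)
  u_3 · u_1 = 0 (should be 0)
  u_3 · u_2 = 0 (should be 0)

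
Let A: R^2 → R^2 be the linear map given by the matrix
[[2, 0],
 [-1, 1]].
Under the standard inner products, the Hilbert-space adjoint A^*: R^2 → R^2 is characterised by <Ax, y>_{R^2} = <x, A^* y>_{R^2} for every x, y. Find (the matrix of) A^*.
A^* = A^T =
[[2, -1],
 [0, 1]]

For real matrices with standard dot products, the defining identity <Ax, y> = <x, A^* y> gives (Ax)^T y = x^T (A^*) y, i.e. x^T A^T y = x^T (A^*) y. Since this holds for all x, y, we must have A^* = A^T. Therefore
A^* =
[[2, -1],
 [0, 1]].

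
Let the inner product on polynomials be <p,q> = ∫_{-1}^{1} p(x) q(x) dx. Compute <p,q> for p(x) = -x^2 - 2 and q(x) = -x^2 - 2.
<p,q> = 166/15

Expand the product: p(x)·q(x) = x^4 + 4*x^2 + 4.
∫_{-1}^{1} of each monomial x^k gives [2/(k+1) if k even, 0 if k odd]. Integrating term-by-term (or equivalently evaluating the antiderivative F(x) = x^5/5 + 4*x^3/3 + 4*x at the endpoints):
  F(1) − F(−1) = 83/15 − (-83/15) = 166/15.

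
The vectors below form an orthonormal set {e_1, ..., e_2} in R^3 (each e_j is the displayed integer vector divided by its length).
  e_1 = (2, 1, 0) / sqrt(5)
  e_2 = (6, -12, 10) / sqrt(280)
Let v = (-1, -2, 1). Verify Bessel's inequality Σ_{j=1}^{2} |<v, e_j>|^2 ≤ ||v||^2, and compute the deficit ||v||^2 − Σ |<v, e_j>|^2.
Σ |<v, e_j>|^2 = 6; ||v||^2 = 6; deficit = 0

Write each e_j = u_j / sqrt(<u_j, u_j>) where u_j is the displayed integer vector. Then <v, e_j> = <v, u_j> / sqrt(<u_j, u_j>), so |<v, e_j>|^2 = <v, u_j>^2 / <u_j, u_j>.
Coefficients: <v, e_1> = -4/sqrt(5), <v, e_2> = 28/sqrt(280).
Square and sum: Σ |<v, e_j>|^2 = 6.
Compute ||v||^2 = v·v = 6.
Deficit = 6 − 6 = 0 ≥ 0, confirming Bessel's inequality. (The deficit equals ||v − Σ <v,e_j> e_j||^2, the squared distance from v to span{e_j}.)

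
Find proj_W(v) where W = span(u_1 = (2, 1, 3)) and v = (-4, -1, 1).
proj_W(v) = (-6/7, -3/7, -9/7)

Set up U = [u_1 | ... | u_1] ∈ R^(3×1). The projector onto W = col(U) is P = U (U^T U)^(-1) U^T.
Compute U^T U =
  [14],
and U^T v = (-6).
Solve U^T U · c = U^T v for the coefficients: c = (-3/7). The projection is proj_W(v) = U c.
Check: (v - proj_W(v)) · u_1 = 0  (should be 0).
Result: proj_W(v) = (-6/7, -3/7, -9/7).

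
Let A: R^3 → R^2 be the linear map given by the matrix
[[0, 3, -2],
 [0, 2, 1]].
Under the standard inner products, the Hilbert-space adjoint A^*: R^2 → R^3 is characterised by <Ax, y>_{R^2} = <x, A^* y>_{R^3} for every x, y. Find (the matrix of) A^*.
A^* = A^T =
[[0, 0],
 [3, 2],
 [-2, 1]]

For real matrices with standard dot products, the defining identity <Ax, y> = <x, A^* y> gives (Ax)^T y = x^T (A^*) y, i.e. x^T A^T y = x^T (A^*) y. Since this holds for all x, y, we must have A^* = A^T. Therefore
A^* =
[[0, 0],
 [3, 2],
 [-2, 1]].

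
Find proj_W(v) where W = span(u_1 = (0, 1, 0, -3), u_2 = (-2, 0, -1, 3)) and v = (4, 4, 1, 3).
proj_W(v) = (90/59, -70/59, 45/59, 75/59)

Set up U = [u_1 | ... | u_2] ∈ R^(4×2). The projector onto W = col(U) is P = U (U^T U)^(-1) U^T.
Compute U^T U =
  [10, -9]
  [-9, 14],
and U^T v = (-5, 0).
Solve U^T U · c = U^T v for the coefficients: c = (-70/59, -45/59). The projection is proj_W(v) = U c.
Check: (v - proj_W(v)) · u_1 = 0  (should be 0).
Check: (v - proj_W(v)) · u_2 = 0  (should be 0).
Result: proj_W(v) = (90/59, -70/59, 45/59, 75/59).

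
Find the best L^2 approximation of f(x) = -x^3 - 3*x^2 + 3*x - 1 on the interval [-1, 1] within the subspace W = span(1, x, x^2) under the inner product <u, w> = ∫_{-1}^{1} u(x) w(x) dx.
g(x) = -3*x^2 + 12*x/5 - 1

The best approximation g ∈ W is the orthogonal projection of f onto W. Writing g = a_0 + a_1 x + a_2 x^2, the coefficients solve the normal equations G · a = b where
  G_{ij} = <φ_i, φ_j> and b_i = <f, φ_i>, with φ_0 = 1, φ_1 = x, φ_2 = x^2.
G =
  [2, 0, 2/3]
  [0, 2/3, 0]
  [2/3, 0, 2/5],
b = (-4, 8/5, -28/15).
Solving gives a_0 = -1, a_1 = 12/5, a_2 = -3, so
  g(x) = -3*x^2 + 12*x/5 - 1.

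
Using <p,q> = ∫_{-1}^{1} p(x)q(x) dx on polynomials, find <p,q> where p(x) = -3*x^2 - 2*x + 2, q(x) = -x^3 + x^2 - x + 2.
<p,q> = 94/15

Expand the product: p(x)·q(x) = 3*x^5 - x^4 - x^3 - 2*x^2 - 6*x + 4.
∫_{-1}^{1} of each monomial x^k gives [2/(k+1) if k even, 0 if k odd]. Integrating term-by-term (or equivalently evaluating the antiderivative F(x) = x^6/2 - x^5/5 - x^4/4 - 2*x^3/3 - 3*x^2 + 4*x at the endpoints):
  F(1) − F(−1) = 23/60 − (-353/60) = 94/15.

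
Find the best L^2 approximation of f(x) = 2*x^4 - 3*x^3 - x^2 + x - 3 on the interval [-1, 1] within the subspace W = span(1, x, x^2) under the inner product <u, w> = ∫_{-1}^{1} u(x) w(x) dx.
g(x) = 5*x^2/7 - 4*x/5 - 111/35

The best approximation g ∈ W is the orthogonal projection of f onto W. Writing g = a_0 + a_1 x + a_2 x^2, the coefficients solve the normal equations G · a = b where
  G_{ij} = <φ_i, φ_j> and b_i = <f, φ_i>, with φ_0 = 1, φ_1 = x, φ_2 = x^2.
G =
  [2, 0, 2/3]
  [0, 2/3, 0]
  [2/3, 0, 2/5],
b = (-88/15, -8/15, -64/35).
Solving gives a_0 = -111/35, a_1 = -4/5, a_2 = 5/7, so
  g(x) = 5*x^2/7 - 4*x/5 - 111/35.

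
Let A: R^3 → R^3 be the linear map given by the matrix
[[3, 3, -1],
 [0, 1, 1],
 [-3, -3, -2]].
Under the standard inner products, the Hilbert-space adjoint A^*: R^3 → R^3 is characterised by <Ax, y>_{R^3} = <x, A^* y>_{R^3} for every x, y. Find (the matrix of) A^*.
A^* = A^T =
[[3, 0, -3],
 [3, 1, -3],
 [-1, 1, -2]]

For real matrices with standard dot products, the defining identity <Ax, y> = <x, A^* y> gives (Ax)^T y = x^T (A^*) y, i.e. x^T A^T y = x^T (A^*) y. Since this holds for all x, y, we must have A^* = A^T. Therefore
A^* =
[[3, 0, -3],
 [3, 1, -3],
 [-1, 1, -2]].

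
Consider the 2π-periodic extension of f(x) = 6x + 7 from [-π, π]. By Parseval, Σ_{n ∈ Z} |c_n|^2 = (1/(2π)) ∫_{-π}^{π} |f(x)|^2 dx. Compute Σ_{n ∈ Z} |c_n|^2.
Σ |c_n|^2 = 12π^2 + 49

Expand and integrate term by term over [-π, π]:
  ∫ (6x)^2 dx = 36·(2π^3/3); ∫ 2·6·(7)·x dx = 0 (odd integrand); ∫ 7^2 dx = 49·2π.
So (1/(2π)) ∫_{-π}^{π} (6x + 7)^2 dx = 36π^2/3 + 49 = 12π^2 + 49.
Parseval ⇒ Σ |c_n|^2 = 12π^2 + 49.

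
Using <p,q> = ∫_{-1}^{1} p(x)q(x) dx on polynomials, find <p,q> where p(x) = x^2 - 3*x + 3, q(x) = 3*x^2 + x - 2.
<p,q> = -122/15

Expand the product: p(x)·q(x) = 3*x^4 - 8*x^3 + 4*x^2 + 9*x - 6.
∫_{-1}^{1} of each monomial x^k gives [2/(k+1) if k even, 0 if k odd]. Integrating term-by-term (or equivalently evaluating the antiderivative F(x) = 3*x^5/5 - 2*x^4 + 4*x^3/3 + 9*x^2/2 - 6*x at the endpoints):
  F(1) − F(−1) = -47/30 − (197/30) = -122/15.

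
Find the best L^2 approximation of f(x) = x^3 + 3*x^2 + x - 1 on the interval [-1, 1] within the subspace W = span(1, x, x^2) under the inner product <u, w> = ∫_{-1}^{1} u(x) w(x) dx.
g(x) = 3*x^2 + 8*x/5 - 1

The best approximation g ∈ W is the orthogonal projection of f onto W. Writing g = a_0 + a_1 x + a_2 x^2, the coefficients solve the normal equations G · a = b where
  G_{ij} = <φ_i, φ_j> and b_i = <f, φ_i>, with φ_0 = 1, φ_1 = x, φ_2 = x^2.
G =
  [2, 0, 2/3]
  [0, 2/3, 0]
  [2/3, 0, 2/5],
b = (0, 16/15, 8/15).
Solving gives a_0 = -1, a_1 = 8/5, a_2 = 3, so
  g(x) = 3*x^2 + 8*x/5 - 1.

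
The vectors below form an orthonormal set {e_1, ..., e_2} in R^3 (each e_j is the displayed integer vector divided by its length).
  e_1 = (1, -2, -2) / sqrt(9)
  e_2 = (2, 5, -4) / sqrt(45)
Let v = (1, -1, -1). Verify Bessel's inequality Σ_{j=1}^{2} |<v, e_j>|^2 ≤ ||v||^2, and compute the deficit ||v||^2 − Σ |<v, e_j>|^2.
Σ |<v, e_j>|^2 = 14/5; ||v||^2 = 3; deficit = 1/5

Write each e_j = u_j / sqrt(<u_j, u_j>) where u_j is the displayed integer vector. Then <v, e_j> = <v, u_j> / sqrt(<u_j, u_j>), so |<v, e_j>|^2 = <v, u_j>^2 / <u_j, u_j>.
Coefficients: <v, e_1> = 5/sqrt(9), <v, e_2> = 1/sqrt(45).
Square and sum: Σ |<v, e_j>|^2 = 14/5.
Compute ||v||^2 = v·v = 3.
Deficit = 3 − 14/5 = 1/5 ≥ 0, confirming Bessel's inequality. (The deficit equals ||v − Σ <v,e_j> e_j||^2, the squared distance from v to span{e_j}.)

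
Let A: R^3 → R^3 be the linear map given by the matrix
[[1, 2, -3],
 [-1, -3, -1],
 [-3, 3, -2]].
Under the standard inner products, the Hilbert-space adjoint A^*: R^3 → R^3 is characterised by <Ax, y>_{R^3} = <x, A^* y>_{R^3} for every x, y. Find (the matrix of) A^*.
A^* = A^T =
[[1, -1, -3],
 [2, -3, 3],
 [-3, -1, -2]]

For real matrices with standard dot products, the defining identity <Ax, y> = <x, A^* y> gives (Ax)^T y = x^T (A^*) y, i.e. x^T A^T y = x^T (A^*) y. Since this holds for all x, y, we must have A^* = A^T. Therefore
A^* =
[[1, -1, -3],
 [2, -3, 3],
 [-3, -1, -2]].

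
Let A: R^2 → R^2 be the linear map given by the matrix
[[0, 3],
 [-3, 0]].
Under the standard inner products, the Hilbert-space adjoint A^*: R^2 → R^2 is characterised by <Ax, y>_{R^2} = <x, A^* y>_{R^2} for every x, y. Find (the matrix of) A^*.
A^* = A^T =
[[0, -3],
 [3, 0]]

For real matrices with standard dot products, the defining identity <Ax, y> = <x, A^* y> gives (Ax)^T y = x^T (A^*) y, i.e. x^T A^T y = x^T (A^*) y. Since this holds for all x, y, we must have A^* = A^T. Therefore
A^* =
[[0, -3],
 [3, 0]].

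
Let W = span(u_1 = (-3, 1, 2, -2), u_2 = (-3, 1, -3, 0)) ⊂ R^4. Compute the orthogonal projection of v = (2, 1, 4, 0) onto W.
proj_W(v) = (579/326, -193/326, 602/163, -125/163)

Set up U = [u_1 | ... | u_2] ∈ R^(4×2). The projector onto W = col(U) is P = U (U^T U)^(-1) U^T.
Compute U^T U =
  [18, 4]
  [4, 19],
and U^T v = (3, -17).
Solve U^T U · c = U^T v for the coefficients: c = (125/326, -159/163). The projection is proj_W(v) = U c.
Check: (v - proj_W(v)) · u_1 = 0  (should be 0).
Check: (v - proj_W(v)) · u_2 = 0  (should be 0).
Result: proj_W(v) = (579/326, -193/326, 602/163, -125/163).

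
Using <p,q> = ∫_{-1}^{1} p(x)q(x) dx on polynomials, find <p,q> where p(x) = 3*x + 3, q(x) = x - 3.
<p,q> = -16

Expand the product: p(x)·q(x) = 3*x^2 - 6*x - 9.
∫_{-1}^{1} of each monomial x^k gives [2/(k+1) if k even, 0 if k odd]. Integrating term-by-term (or equivalently evaluating the antiderivative F(x) = x^3 - 3*x^2 - 9*x at the endpoints):
  F(1) − F(−1) = -11 − (5) = -16.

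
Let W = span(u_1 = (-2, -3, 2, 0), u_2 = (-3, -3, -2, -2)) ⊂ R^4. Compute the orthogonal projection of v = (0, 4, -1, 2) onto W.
proj_W(v) = (224/107, 294/107, -84/107, 56/107)

Set up U = [u_1 | ... | u_2] ∈ R^(4×2). The projector onto W = col(U) is P = U (U^T U)^(-1) U^T.
Compute U^T U =
  [17, 11]
  [11, 26],
and U^T v = (-14, -14).
Solve U^T U · c = U^T v for the coefficients: c = (-70/107, -28/107). The projection is proj_W(v) = U c.
Check: (v - proj_W(v)) · u_1 = 0  (should be 0).
Check: (v - proj_W(v)) · u_2 = 0  (should be 0).
Result: proj_W(v) = (224/107, 294/107, -84/107, 56/107).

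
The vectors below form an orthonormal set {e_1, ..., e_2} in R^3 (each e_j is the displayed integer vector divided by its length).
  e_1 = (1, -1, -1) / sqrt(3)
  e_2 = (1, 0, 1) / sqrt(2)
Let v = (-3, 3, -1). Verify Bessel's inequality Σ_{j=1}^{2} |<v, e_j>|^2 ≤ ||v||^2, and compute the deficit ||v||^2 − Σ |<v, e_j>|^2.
Σ |<v, e_j>|^2 = 49/3; ||v||^2 = 19; deficit = 8/3

Write each e_j = u_j / sqrt(<u_j, u_j>) where u_j is the displayed integer vector. Then <v, e_j> = <v, u_j> / sqrt(<u_j, u_j>), so |<v, e_j>|^2 = <v, u_j>^2 / <u_j, u_j>.
Coefficients: <v, e_1> = -5/sqrt(3), <v, e_2> = -4/sqrt(2).
Square and sum: Σ |<v, e_j>|^2 = 49/3.
Compute ||v||^2 = v·v = 19.
Deficit = 19 − 49/3 = 8/3 ≥ 0, confirming Bessel's inequality. (The deficit equals ||v − Σ <v,e_j> e_j||^2, the squared distance from v to span{e_j}.)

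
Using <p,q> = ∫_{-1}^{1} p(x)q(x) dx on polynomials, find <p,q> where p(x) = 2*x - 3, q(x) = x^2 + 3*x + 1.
<p,q> = -4

Expand the product: p(x)·q(x) = 2*x^3 + 3*x^2 - 7*x - 3.
∫_{-1}^{1} of each monomial x^k gives [2/(k+1) if k even, 0 if k odd]. Integrating term-by-term (or equivalently evaluating the antiderivative F(x) = x^4/2 + x^3 - 7*x^2/2 - 3*x at the endpoints):
  F(1) − F(−1) = -5 − (-1) = -4.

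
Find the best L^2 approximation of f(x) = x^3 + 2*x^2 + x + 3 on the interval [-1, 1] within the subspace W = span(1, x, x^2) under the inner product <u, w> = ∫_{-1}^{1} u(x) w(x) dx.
g(x) = 2*x^2 + 8*x/5 + 3

The best approximation g ∈ W is the orthogonal projection of f onto W. Writing g = a_0 + a_1 x + a_2 x^2, the coefficients solve the normal equations G · a = b where
  G_{ij} = <φ_i, φ_j> and b_i = <f, φ_i>, with φ_0 = 1, φ_1 = x, φ_2 = x^2.
G =
  [2, 0, 2/3]
  [0, 2/3, 0]
  [2/3, 0, 2/5],
b = (22/3, 16/15, 14/5).
Solving gives a_0 = 3, a_1 = 8/5, a_2 = 2, so
  g(x) = 2*x^2 + 8*x/5 + 3.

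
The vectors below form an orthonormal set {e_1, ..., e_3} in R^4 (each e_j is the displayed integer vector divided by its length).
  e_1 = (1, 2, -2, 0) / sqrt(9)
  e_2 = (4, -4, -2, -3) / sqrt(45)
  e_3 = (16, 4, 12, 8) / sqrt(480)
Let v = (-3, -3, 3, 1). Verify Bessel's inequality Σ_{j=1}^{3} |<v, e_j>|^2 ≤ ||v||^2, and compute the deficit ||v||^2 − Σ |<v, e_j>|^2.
Σ |<v, e_j>|^2 = 82/3; ||v||^2 = 28; deficit = 2/3

Write each e_j = u_j / sqrt(<u_j, u_j>) where u_j is the displayed integer vector. Then <v, e_j> = <v, u_j> / sqrt(<u_j, u_j>), so |<v, e_j>|^2 = <v, u_j>^2 / <u_j, u_j>.
Coefficients: <v, e_1> = -15/sqrt(9), <v, e_2> = -9/sqrt(45), <v, e_3> = -16/sqrt(480).
Square and sum: Σ |<v, e_j>|^2 = 82/3.
Compute ||v||^2 = v·v = 28.
Deficit = 28 − 82/3 = 2/3 ≥ 0, confirming Bessel's inequality. (The deficit equals ||v − Σ <v,e_j> e_j||^2, the squared distance from v to span{e_j}.)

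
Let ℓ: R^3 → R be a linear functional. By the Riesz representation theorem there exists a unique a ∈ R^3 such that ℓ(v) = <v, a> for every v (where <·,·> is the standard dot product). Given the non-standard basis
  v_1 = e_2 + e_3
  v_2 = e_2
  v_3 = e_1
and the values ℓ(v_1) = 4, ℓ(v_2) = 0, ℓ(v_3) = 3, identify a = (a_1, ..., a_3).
a = (3, 0, 4)

Write a = (a_1, ..., a_3) in the standard basis. For each basis vector v_i, ℓ(v_i) = <v_i, a> is a linear equation in the a_j's. Collect the n equations into a matrix system V a = ℓ, where row i of V is v_i (expressed in the standard basis). Since V is invertible (lower-triangular with 1s on the diagonal, up to permutation), solve by back-substitution:
  V =
[[0, 1, 1],
 [0, 1, 0],
 [1, 0, 0]]
  V a = (4, 0, 3)
Solving gives a = (3, 0, 4).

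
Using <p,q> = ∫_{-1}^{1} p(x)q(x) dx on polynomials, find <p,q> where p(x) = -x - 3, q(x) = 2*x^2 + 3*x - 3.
<p,q> = 12

Expand the product: p(x)·q(x) = -2*x^3 - 9*x^2 - 6*x + 9.
∫_{-1}^{1} of each monomial x^k gives [2/(k+1) if k even, 0 if k odd]. Integrating term-by-term (or equivalently evaluating the antiderivative F(x) = -x^4/2 - 3*x^3 - 3*x^2 + 9*x at the endpoints):
  F(1) − F(−1) = 5/2 − (-19/2) = 12.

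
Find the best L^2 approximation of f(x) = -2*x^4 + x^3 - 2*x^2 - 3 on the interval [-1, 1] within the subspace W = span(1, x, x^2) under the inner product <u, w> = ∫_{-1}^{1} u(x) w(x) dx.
g(x) = -26*x^2/7 + 3*x/5 - 99/35

The best approximation g ∈ W is the orthogonal projection of f onto W. Writing g = a_0 + a_1 x + a_2 x^2, the coefficients solve the normal equations G · a = b where
  G_{ij} = <φ_i, φ_j> and b_i = <f, φ_i>, with φ_0 = 1, φ_1 = x, φ_2 = x^2.
G =
  [2, 0, 2/3]
  [0, 2/3, 0]
  [2/3, 0, 2/5],
b = (-122/15, 2/5, -118/35).
Solving gives a_0 = -99/35, a_1 = 3/5, a_2 = -26/7, so
  g(x) = -26*x^2/7 + 3*x/5 - 99/35.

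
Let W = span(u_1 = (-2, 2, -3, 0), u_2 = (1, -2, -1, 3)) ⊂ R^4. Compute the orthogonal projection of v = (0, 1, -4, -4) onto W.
proj_W(v) = (-244/123, 308/123, -206/123, -64/41)

Set up U = [u_1 | ... | u_2] ∈ R^(4×2). The projector onto W = col(U) is P = U (U^T U)^(-1) U^T.
Compute U^T U =
  [17, -3]
  [-3, 15],
and U^T v = (14, -10).
Solve U^T U · c = U^T v for the coefficients: c = (30/41, -64/123). The projection is proj_W(v) = U c.
Check: (v - proj_W(v)) · u_1 = 0  (should be 0).
Check: (v - proj_W(v)) · u_2 = 0  (should be 0).
Result: proj_W(v) = (-244/123, 308/123, -206/123, -64/41).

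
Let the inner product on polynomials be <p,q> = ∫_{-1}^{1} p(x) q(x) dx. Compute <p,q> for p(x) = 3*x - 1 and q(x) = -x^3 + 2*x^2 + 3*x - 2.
<p,q> = 112/15

Expand the product: p(x)·q(x) = -3*x^4 + 7*x^3 + 7*x^2 - 9*x + 2.
∫_{-1}^{1} of each monomial x^k gives [2/(k+1) if k even, 0 if k odd]. Integrating term-by-term (or equivalently evaluating the antiderivative F(x) = -3*x^5/5 + 7*x^4/4 + 7*x^3/3 - 9*x^2/2 + 2*x at the endpoints):
  F(1) − F(−1) = 59/60 − (-389/60) = 112/15.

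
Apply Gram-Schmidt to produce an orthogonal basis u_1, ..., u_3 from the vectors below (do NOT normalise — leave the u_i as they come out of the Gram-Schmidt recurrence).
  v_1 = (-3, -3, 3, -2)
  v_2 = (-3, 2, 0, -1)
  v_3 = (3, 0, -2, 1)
Orthogonal basis:
  u_1 = (-3, -3, 3, -2)
  u_2 = (-78/31, 77/31, -15/31, -21/31)
  u_3 = (-12/409, -114/409, -254/409, -192/409)

Apply the Gram-Schmidt recurrence
  u_1 = v_1
  u_i = v_i − Σ_{j<i} ((v_i · u_j) / (u_j · u_j)) · u_j.

Step by step this gives:
  u_1 = (-3, -3, 3, -2)
  u_2 = (-78/31, 77/31, -15/31, -21/31)
  u_3 = (-12/409, -114/409, -254/409, -192/409)

Orthogonality check:
  u_2 · u_1 = 0 (should be 0)
  u_3 · u_1 = 0 (should be 0)
  u_3 · u_2 = 0 (should be 0)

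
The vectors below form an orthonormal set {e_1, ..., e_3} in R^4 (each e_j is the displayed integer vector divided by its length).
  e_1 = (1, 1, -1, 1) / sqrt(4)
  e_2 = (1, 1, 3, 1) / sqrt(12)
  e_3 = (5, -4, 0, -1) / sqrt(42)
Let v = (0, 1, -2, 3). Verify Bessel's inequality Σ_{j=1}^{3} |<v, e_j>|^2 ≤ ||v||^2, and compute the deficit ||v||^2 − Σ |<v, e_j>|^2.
Σ |<v, e_j>|^2 = 21/2; ||v||^2 = 14; deficit = 7/2

Write each e_j = u_j / sqrt(<u_j, u_j>) where u_j is the displayed integer vector. Then <v, e_j> = <v, u_j> / sqrt(<u_j, u_j>), so |<v, e_j>|^2 = <v, u_j>^2 / <u_j, u_j>.
Coefficients: <v, e_1> = 6/sqrt(4), <v, e_2> = -2/sqrt(12), <v, e_3> = -7/sqrt(42).
Square and sum: Σ |<v, e_j>|^2 = 21/2.
Compute ||v||^2 = v·v = 14.
Deficit = 14 − 21/2 = 7/2 ≥ 0, confirming Bessel's inequality. (The deficit equals ||v − Σ <v,e_j> e_j||^2, the squared distance from v to span{e_j}.)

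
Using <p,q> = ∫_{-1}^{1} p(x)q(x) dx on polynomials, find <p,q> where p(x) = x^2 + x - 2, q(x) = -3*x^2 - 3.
<p,q> = 64/5

Expand the product: p(x)·q(x) = -3*x^4 - 3*x^3 + 3*x^2 - 3*x + 6.
∫_{-1}^{1} of each monomial x^k gives [2/(k+1) if k even, 0 if k odd]. Integrating term-by-term (or equivalently evaluating the antiderivative F(x) = -3*x^5/5 - 3*x^4/4 + x^3 - 3*x^2/2 + 6*x at the endpoints):
  F(1) − F(−1) = 83/20 − (-173/20) = 64/5.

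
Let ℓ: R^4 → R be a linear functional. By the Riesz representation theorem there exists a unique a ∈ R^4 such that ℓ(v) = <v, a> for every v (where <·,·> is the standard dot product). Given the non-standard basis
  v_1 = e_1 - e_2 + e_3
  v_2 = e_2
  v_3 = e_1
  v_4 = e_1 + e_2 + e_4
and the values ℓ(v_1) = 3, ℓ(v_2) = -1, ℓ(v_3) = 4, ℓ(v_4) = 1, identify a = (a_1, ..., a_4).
a = (4, -1, -2, -2)

Write a = (a_1, ..., a_4) in the standard basis. For each basis vector v_i, ℓ(v_i) = <v_i, a> is a linear equation in the a_j's. Collect the n equations into a matrix system V a = ℓ, where row i of V is v_i (expressed in the standard basis). Since V is invertible (lower-triangular with 1s on the diagonal, up to permutation), solve by back-substitution:
  V =
[[1, -1, 1, 0],
 [0, 1, 0, 0],
 [1, 0, 0, 0],
 [1, 1, 0, 1]]
  V a = (3, -1, 4, 1)
Solving gives a = (4, -1, -2, -2).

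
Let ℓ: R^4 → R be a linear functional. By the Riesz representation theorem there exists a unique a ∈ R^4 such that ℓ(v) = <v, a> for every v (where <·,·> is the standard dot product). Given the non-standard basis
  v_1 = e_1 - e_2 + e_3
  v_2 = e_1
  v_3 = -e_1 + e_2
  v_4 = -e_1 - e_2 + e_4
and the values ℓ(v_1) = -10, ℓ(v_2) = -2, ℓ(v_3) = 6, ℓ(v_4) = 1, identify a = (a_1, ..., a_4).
a = (-2, 4, -4, 3)

Write a = (a_1, ..., a_4) in the standard basis. For each basis vector v_i, ℓ(v_i) = <v_i, a> is a linear equation in the a_j's. Collect the n equations into a matrix system V a = ℓ, where row i of V is v_i (expressed in the standard basis). Since V is invertible (lower-triangular with 1s on the diagonal, up to permutation), solve by back-substitution:
  V =
[[1, -1, 1, 0],
 [1, 0, 0, 0],
 [-1, 1, 0, 0],
 [-1, -1, 0, 1]]
  V a = (-10, -2, 6, 1)
Solving gives a = (-2, 4, -4, 3).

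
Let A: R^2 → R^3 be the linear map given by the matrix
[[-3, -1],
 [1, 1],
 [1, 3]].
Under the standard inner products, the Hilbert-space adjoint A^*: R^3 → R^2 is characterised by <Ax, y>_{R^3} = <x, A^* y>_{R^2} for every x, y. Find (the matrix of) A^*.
A^* = A^T =
[[-3, 1, 1],
 [-1, 1, 3]]

For real matrices with standard dot products, the defining identity <Ax, y> = <x, A^* y> gives (Ax)^T y = x^T (A^*) y, i.e. x^T A^T y = x^T (A^*) y. Since this holds for all x, y, we must have A^* = A^T. Therefore
A^* =
[[-3, 1, 1],
 [-1, 1, 3]].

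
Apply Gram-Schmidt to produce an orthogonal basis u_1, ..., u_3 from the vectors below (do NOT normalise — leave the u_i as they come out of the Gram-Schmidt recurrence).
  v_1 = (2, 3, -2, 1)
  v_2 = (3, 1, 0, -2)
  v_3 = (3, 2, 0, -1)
Orthogonal basis:
  u_1 = (2, 3, -2, 1)
  u_2 = (20/9, -1/6, 7/9, -43/18)
  u_3 = (12/203, 60/203, 18/29, 48/203)

Apply the Gram-Schmidt recurrence
  u_1 = v_1
  u_i = v_i − Σ_{j<i} ((v_i · u_j) / (u_j · u_j)) · u_j.

Step by step this gives:
  u_1 = (2, 3, -2, 1)
  u_2 = (20/9, -1/6, 7/9, -43/18)
  u_3 = (12/203, 60/203, 18/29, 48/203)

Orthogonality check:
  u_2 · u_1 = 0 (should be 0)
  u_3 · u_1 = 0 (should be 0)
  u_3 · u_2 = 0 (should be 0)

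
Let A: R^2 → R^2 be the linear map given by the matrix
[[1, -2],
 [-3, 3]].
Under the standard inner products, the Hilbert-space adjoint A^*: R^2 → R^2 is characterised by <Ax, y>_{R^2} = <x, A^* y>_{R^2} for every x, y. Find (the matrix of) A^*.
A^* = A^T =
[[1, -3],
 [-2, 3]]

For real matrices with standard dot products, the defining identity <Ax, y> = <x, A^* y> gives (Ax)^T y = x^T (A^*) y, i.e. x^T A^T y = x^T (A^*) y. Since this holds for all x, y, we must have A^* = A^T. Therefore
A^* =
[[1, -3],
 [-2, 3]].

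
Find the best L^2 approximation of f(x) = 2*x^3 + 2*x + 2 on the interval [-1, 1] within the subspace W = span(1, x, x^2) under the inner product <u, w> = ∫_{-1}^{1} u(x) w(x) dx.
g(x) = 16*x/5 + 2

The best approximation g ∈ W is the orthogonal projection of f onto W. Writing g = a_0 + a_1 x + a_2 x^2, the coefficients solve the normal equations G · a = b where
  G_{ij} = <φ_i, φ_j> and b_i = <f, φ_i>, with φ_0 = 1, φ_1 = x, φ_2 = x^2.
G =
  [2, 0, 2/3]
  [0, 2/3, 0]
  [2/3, 0, 2/5],
b = (4, 32/15, 4/3).
Solving gives a_0 = 2, a_1 = 16/5, a_2 = 0, so
  g(x) = 16*x/5 + 2.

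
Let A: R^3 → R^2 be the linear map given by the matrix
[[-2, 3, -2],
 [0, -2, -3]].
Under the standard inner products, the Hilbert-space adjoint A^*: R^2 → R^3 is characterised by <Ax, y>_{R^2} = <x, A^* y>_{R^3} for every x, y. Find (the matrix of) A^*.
A^* = A^T =
[[-2, 0],
 [3, -2],
 [-2, -3]]

For real matrices with standard dot products, the defining identity <Ax, y> = <x, A^* y> gives (Ax)^T y = x^T (A^*) y, i.e. x^T A^T y = x^T (A^*) y. Since this holds for all x, y, we must have A^* = A^T. Therefore
A^* =
[[-2, 0],
 [3, -2],
 [-2, -3]].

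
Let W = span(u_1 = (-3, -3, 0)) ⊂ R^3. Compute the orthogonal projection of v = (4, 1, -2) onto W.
proj_W(v) = (5/2, 5/2, 0)

Set up U = [u_1 | ... | u_1] ∈ R^(3×1). The projector onto W = col(U) is P = U (U^T U)^(-1) U^T.
Compute U^T U =
  [18],
and U^T v = (-15).
Solve U^T U · c = U^T v for the coefficients: c = (-5/6). The projection is proj_W(v) = U c.
Check: (v - proj_W(v)) · u_1 = 0  (should be 0).
Result: proj_W(v) = (5/2, 5/2, 0).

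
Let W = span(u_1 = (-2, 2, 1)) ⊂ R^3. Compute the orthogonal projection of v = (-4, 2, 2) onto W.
proj_W(v) = (-28/9, 28/9, 14/9)

Set up U = [u_1 | ... | u_1] ∈ R^(3×1). The projector onto W = col(U) is P = U (U^T U)^(-1) U^T.
Compute U^T U =
  [9],
and U^T v = (14).
Solve U^T U · c = U^T v for the coefficients: c = (14/9). The projection is proj_W(v) = U c.
Check: (v - proj_W(v)) · u_1 = 0  (should be 0).
Result: proj_W(v) = (-28/9, 28/9, 14/9).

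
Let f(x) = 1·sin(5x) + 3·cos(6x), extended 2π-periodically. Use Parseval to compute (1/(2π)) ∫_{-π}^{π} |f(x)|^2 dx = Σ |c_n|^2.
Σ |c_n|^2 = 5

Expand |f|^2 and use orthogonality of {sin(nx), cos(mx)} on [-π, π]:
  ∫_{-π}^{π} sin(nx)^2 dx = π, ∫ cos(mx)^2 dx = π, and cross terms integrate to 0.
So ∫_{-π}^{π} f(x)^2 dx = 1^2 · π + 3^2 · π = (1 + 9)π.
Divide by 2π: (1 + 9)/2 = 5.
By Parseval, this equals Σ |c_n|^2.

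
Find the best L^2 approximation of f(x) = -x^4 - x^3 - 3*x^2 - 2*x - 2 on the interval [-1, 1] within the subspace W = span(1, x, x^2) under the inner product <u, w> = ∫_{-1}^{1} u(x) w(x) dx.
g(x) = -27*x^2/7 - 13*x/5 - 67/35

The best approximation g ∈ W is the orthogonal projection of f onto W. Writing g = a_0 + a_1 x + a_2 x^2, the coefficients solve the normal equations G · a = b where
  G_{ij} = <φ_i, φ_j> and b_i = <f, φ_i>, with φ_0 = 1, φ_1 = x, φ_2 = x^2.
G =
  [2, 0, 2/3]
  [0, 2/3, 0]
  [2/3, 0, 2/5],
b = (-32/5, -26/15, -296/105).
Solving gives a_0 = -67/35, a_1 = -13/5, a_2 = -27/7, so
  g(x) = -27*x^2/7 - 13*x/5 - 67/35.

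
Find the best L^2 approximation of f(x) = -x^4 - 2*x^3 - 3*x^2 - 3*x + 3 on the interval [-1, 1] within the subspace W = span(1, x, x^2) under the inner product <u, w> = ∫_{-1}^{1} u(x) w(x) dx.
g(x) = -27*x^2/7 - 21*x/5 + 108/35

The best approximation g ∈ W is the orthogonal projection of f onto W. Writing g = a_0 + a_1 x + a_2 x^2, the coefficients solve the normal equations G · a = b where
  G_{ij} = <φ_i, φ_j> and b_i = <f, φ_i>, with φ_0 = 1, φ_1 = x, φ_2 = x^2.
G =
  [2, 0, 2/3]
  [0, 2/3, 0]
  [2/3, 0, 2/5],
b = (18/5, -14/5, 18/35).
Solving gives a_0 = 108/35, a_1 = -21/5, a_2 = -27/7, so
  g(x) = -27*x^2/7 - 21*x/5 + 108/35.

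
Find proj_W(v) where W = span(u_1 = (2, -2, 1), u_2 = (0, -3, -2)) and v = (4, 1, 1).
proj_W(v) = (222/101, -3/101, 257/101)

Set up U = [u_1 | ... | u_2] ∈ R^(3×2). The projector onto W = col(U) is P = U (U^T U)^(-1) U^T.
Compute U^T U =
  [9, 4]
  [4, 13],
and U^T v = (7, -5).
Solve U^T U · c = U^T v for the coefficients: c = (111/101, -73/101). The projection is proj_W(v) = U c.
Check: (v - proj_W(v)) · u_1 = 0  (should be 0).
Check: (v - proj_W(v)) · u_2 = 0  (should be 0).
Result: proj_W(v) = (222/101, -3/101, 257/101).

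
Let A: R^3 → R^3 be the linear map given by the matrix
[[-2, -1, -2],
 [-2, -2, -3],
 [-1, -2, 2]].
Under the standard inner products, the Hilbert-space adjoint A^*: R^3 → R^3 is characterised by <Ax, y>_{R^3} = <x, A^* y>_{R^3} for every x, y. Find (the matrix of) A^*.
A^* = A^T =
[[-2, -2, -1],
 [-1, -2, -2],
 [-2, -3, 2]]

For real matrices with standard dot products, the defining identity <Ax, y> = <x, A^* y> gives (Ax)^T y = x^T (A^*) y, i.e. x^T A^T y = x^T (A^*) y. Since this holds for all x, y, we must have A^* = A^T. Therefore
A^* =
[[-2, -2, -1],
 [-1, -2, -2],
 [-2, -3, 2]].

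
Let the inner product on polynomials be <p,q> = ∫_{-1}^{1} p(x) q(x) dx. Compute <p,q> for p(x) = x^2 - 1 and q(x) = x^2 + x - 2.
<p,q> = 12/5

Expand the product: p(x)·q(x) = x^4 + x^3 - 3*x^2 - x + 2.
∫_{-1}^{1} of each monomial x^k gives [2/(k+1) if k even, 0 if k odd]. Integrating term-by-term (or equivalently evaluating the antiderivative F(x) = x^5/5 + x^4/4 - x^3 - x^2/2 + 2*x at the endpoints):
  F(1) − F(−1) = 19/20 − (-29/20) = 12/5.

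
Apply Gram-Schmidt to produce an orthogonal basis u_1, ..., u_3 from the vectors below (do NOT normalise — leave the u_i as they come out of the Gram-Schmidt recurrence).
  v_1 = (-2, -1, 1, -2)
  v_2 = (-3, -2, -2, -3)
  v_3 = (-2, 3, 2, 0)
Orthogonal basis:
  u_1 = (-2, -1, 1, -2)
  u_2 = (-3/5, -4/5, -16/5, -3/5)
  u_3 = (-52/29, 161/58, -23/58, 6/29)

Apply the Gram-Schmidt recurrence
  u_1 = v_1
  u_i = v_i − Σ_{j<i} ((v_i · u_j) / (u_j · u_j)) · u_j.

Step by step this gives:
  u_1 = (-2, -1, 1, -2)
  u_2 = (-3/5, -4/5, -16/5, -3/5)
  u_3 = (-52/29, 161/58, -23/58, 6/29)

Orthogonality check:
  u_2 · u_1 = 0 (should be 0)
  u_3 · u_1 = 0 (should be 0)
  u_3 · u_2 = 0 (should be 0)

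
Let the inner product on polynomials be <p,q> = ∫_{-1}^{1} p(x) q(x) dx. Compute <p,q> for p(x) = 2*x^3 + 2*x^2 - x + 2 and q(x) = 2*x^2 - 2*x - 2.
<p,q> = -20/3

Expand the product: p(x)·q(x) = 4*x^5 - 10*x^3 + 2*x^2 - 2*x - 4.
∫_{-1}^{1} of each monomial x^k gives [2/(k+1) if k even, 0 if k odd]. Integrating term-by-term (or equivalently evaluating the antiderivative F(x) = 2*x^6/3 - 5*x^4/2 + 2*x^3/3 - x^2 - 4*x at the endpoints):
  F(1) − F(−1) = -37/6 − (1/2) = -20/3.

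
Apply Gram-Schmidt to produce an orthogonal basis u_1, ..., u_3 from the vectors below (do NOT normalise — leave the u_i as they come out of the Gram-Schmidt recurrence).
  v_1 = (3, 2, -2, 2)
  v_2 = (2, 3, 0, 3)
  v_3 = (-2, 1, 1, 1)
Orthogonal basis:
  u_1 = (3, 2, -2, 2)
  u_2 = (-4/7, 9/7, 12/7, 9/7)
  u_3 = (-22/23, 22/69, -55/69, 22/69)

Apply the Gram-Schmidt recurrence
  u_1 = v_1
  u_i = v_i − Σ_{j<i} ((v_i · u_j) / (u_j · u_j)) · u_j.

Step by step this gives:
  u_1 = (3, 2, -2, 2)
  u_2 = (-4/7, 9/7, 12/7, 9/7)
  u_3 = (-22/23, 22/69, -55/69, 22/69)

Orthogonality check:
  u_2 · u_1 = 0 (should be 0)
  u_3 · u_1 = 0 (should be 0)
  u_3 · u_2 = 0 (should be 0)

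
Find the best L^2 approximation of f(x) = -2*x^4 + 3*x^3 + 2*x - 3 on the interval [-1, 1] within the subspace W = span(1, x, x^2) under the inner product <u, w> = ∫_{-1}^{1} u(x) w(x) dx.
g(x) = -12*x^2/7 + 19*x/5 - 99/35

The best approximation g ∈ W is the orthogonal projection of f onto W. Writing g = a_0 + a_1 x + a_2 x^2, the coefficients solve the normal equations G · a = b where
  G_{ij} = <φ_i, φ_j> and b_i = <f, φ_i>, with φ_0 = 1, φ_1 = x, φ_2 = x^2.
G =
  [2, 0, 2/3]
  [0, 2/3, 0]
  [2/3, 0, 2/5],
b = (-34/5, 38/15, -18/7).
Solving gives a_0 = -99/35, a_1 = 19/5, a_2 = -12/7, so
  g(x) = -12*x^2/7 + 19*x/5 - 99/35.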